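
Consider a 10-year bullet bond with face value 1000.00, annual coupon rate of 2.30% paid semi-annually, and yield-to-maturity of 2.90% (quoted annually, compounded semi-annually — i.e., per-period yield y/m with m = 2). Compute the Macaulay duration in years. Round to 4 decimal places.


Answer: Macaulay duration = 8.9561 years

Derivation:
Coupon per period c = face * coupon_rate / m = 11.500000
Periods per year m = 2; per-period yield y/m = 0.014500
Number of cashflows N = 20
Cashflows (t years, CF_t, discount factor 1/(1+y/m)^(m*t), PV):
  t = 0.5000: CF_t = 11.500000, DF = 0.985707, PV = 11.335633
  t = 1.0000: CF_t = 11.500000, DF = 0.971619, PV = 11.173616
  t = 1.5000: CF_t = 11.500000, DF = 0.957732, PV = 11.013914
  t = 2.0000: CF_t = 11.500000, DF = 0.944043, PV = 10.856495
  t = 2.5000: CF_t = 11.500000, DF = 0.930550, PV = 10.701326
  t = 3.0000: CF_t = 11.500000, DF = 0.917250, PV = 10.548374
  t = 3.5000: CF_t = 11.500000, DF = 0.904140, PV = 10.397609
  t = 4.0000: CF_t = 11.500000, DF = 0.891217, PV = 10.248998
  t = 4.5000: CF_t = 11.500000, DF = 0.878479, PV = 10.102512
  t = 5.0000: CF_t = 11.500000, DF = 0.865923, PV = 9.958119
  t = 5.5000: CF_t = 11.500000, DF = 0.853547, PV = 9.815790
  t = 6.0000: CF_t = 11.500000, DF = 0.841347, PV = 9.675496
  t = 6.5000: CF_t = 11.500000, DF = 0.829322, PV = 9.537206
  t = 7.0000: CF_t = 11.500000, DF = 0.817469, PV = 9.400893
  t = 7.5000: CF_t = 11.500000, DF = 0.805785, PV = 9.266529
  t = 8.0000: CF_t = 11.500000, DF = 0.794268, PV = 9.134084
  t = 8.5000: CF_t = 11.500000, DF = 0.782916, PV = 9.003533
  t = 9.0000: CF_t = 11.500000, DF = 0.771726, PV = 8.874848
  t = 9.5000: CF_t = 11.500000, DF = 0.760696, PV = 8.748002
  t = 10.0000: CF_t = 1011.500000, DF = 0.749823, PV = 758.446340
Price P = sum_t PV_t = 948.239318
Macaulay numerator sum_t t * PV_t:
  t * PV_t at t = 0.5000: 5.667817
  t * PV_t at t = 1.0000: 11.173616
  t * PV_t at t = 1.5000: 16.520871
  t * PV_t at t = 2.0000: 21.712990
  t * PV_t at t = 2.5000: 26.753314
  t * PV_t at t = 3.0000: 31.645123
  t * PV_t at t = 3.5000: 36.391631
  t * PV_t at t = 4.0000: 40.995994
  t * PV_t at t = 4.5000: 45.461304
  t * PV_t at t = 5.0000: 49.790597
  t * PV_t at t = 5.5000: 53.986847
  t * PV_t at t = 6.0000: 58.052974
  t * PV_t at t = 6.5000: 61.991840
  t * PV_t at t = 7.0000: 65.806253
  t * PV_t at t = 7.5000: 69.498964
  t * PV_t at t = 8.0000: 73.072675
  t * PV_t at t = 8.5000: 76.530032
  t * PV_t at t = 9.0000: 79.873631
  t * PV_t at t = 9.5000: 83.106017
  t * PV_t at t = 10.0000: 7584.463396
Macaulay duration D = (sum_t t * PV_t) / P = 8492.495887 / 948.239318 = 8.956068


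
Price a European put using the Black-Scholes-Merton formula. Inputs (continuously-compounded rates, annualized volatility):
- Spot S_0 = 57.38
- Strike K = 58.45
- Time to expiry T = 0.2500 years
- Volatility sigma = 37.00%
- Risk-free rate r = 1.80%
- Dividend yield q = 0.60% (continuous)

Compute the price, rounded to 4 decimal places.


Answer: Price = 4.7171

Derivation:
d1 = (ln(S/K) + (r - q + 0.5*sigma^2) * T) / (sigma * sqrt(T)) = 0.00884661
d2 = d1 - sigma * sqrt(T) = -0.17615339
exp(-rT) = 0.99551011; exp(-qT) = 0.99850112
P = K * exp(-rT) * N(-d2) - S_0 * exp(-qT) * N(-d1)
N(-d1) = 0.49647076; N(-d2) = 0.56991328
P = 58.4500 * 0.99551011 * 0.56991328 - 57.3800 * 0.99850112 * 0.49647076 = 4.7171


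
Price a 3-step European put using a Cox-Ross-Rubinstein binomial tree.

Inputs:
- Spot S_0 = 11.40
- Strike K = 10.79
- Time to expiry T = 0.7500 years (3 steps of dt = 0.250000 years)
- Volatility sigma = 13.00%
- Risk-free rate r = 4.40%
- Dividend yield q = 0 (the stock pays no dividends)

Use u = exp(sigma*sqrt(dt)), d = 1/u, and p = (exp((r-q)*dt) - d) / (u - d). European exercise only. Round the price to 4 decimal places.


Answer: Price = V(0,0) = 0.1423

Derivation:
dt = T/N = 0.250000
u = exp(sigma*sqrt(dt)) = 1.067159; d = 1/u = 0.937067
p = (exp((r-q)*dt) - d) / (u - d) = 0.568778
Discount per step: exp(-r*dt) = 0.989060
Stock lattice S(k, i) with i counting down-moves:
  k=0: S(0,0) = 11.4000
  k=1: S(1,0) = 12.1656; S(1,1) = 10.6826
  k=2: S(2,0) = 12.9826; S(2,1) = 11.4000; S(2,2) = 10.0103
  k=3: S(3,0) = 13.8545; S(3,1) = 12.1656; S(3,2) = 10.6826; S(3,3) = 9.3803
Terminal payoffs V(N, i) = max(K - S_T, 0):
  V(3,0) = 0.000000; V(3,1) = 0.000000; V(3,2) = 0.107431; V(3,3) = 1.409685
Backward induction: V(k, i) = exp(-r*dt) * [p * V(k+1, i) + (1-p) * V(k+1, i+1)].
  V(2,0) = exp(-r*dt) * [p*0.000000 + (1-p)*0.000000] = 0.000000
  V(2,1) = exp(-r*dt) * [p*0.000000 + (1-p)*0.107431] = 0.045820
  V(2,2) = exp(-r*dt) * [p*0.107431 + (1-p)*1.409685] = 0.661672
  V(1,0) = exp(-r*dt) * [p*0.000000 + (1-p)*0.045820] = 0.019542
  V(1,1) = exp(-r*dt) * [p*0.045820 + (1-p)*0.661672] = 0.307982
  V(0,0) = exp(-r*dt) * [p*0.019542 + (1-p)*0.307982] = 0.142349


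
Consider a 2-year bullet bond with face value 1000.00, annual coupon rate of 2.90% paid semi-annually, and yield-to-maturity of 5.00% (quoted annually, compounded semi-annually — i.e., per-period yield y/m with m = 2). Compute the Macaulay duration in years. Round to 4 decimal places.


Answer: Macaulay duration = 1.9565 years

Derivation:
Coupon per period c = face * coupon_rate / m = 14.500000
Periods per year m = 2; per-period yield y/m = 0.025000
Number of cashflows N = 4
Cashflows (t years, CF_t, discount factor 1/(1+y/m)^(m*t), PV):
  t = 0.5000: CF_t = 14.500000, DF = 0.975610, PV = 14.146341
  t = 1.0000: CF_t = 14.500000, DF = 0.951814, PV = 13.801309
  t = 1.5000: CF_t = 14.500000, DF = 0.928599, PV = 13.464691
  t = 2.0000: CF_t = 1014.500000, DF = 0.905951, PV = 919.086929
Price P = sum_t PV_t = 960.499271
Macaulay numerator sum_t t * PV_t:
  t * PV_t at t = 0.5000: 7.073171
  t * PV_t at t = 1.0000: 13.801309
  t * PV_t at t = 1.5000: 20.197037
  t * PV_t at t = 2.0000: 1838.173858
Macaulay duration D = (sum_t t * PV_t) / P = 1879.245375 / 960.499271 = 1.956530


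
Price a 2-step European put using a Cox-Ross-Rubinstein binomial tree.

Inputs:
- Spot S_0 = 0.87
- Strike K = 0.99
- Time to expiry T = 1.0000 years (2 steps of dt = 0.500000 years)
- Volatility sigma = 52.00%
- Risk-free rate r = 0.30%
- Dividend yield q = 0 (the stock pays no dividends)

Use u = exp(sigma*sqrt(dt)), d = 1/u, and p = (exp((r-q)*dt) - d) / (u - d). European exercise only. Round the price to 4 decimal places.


dt = T/N = 0.500000
u = exp(sigma*sqrt(dt)) = 1.444402; d = 1/u = 0.692328
p = (exp((r-q)*dt) - d) / (u - d) = 0.411094
Discount per step: exp(-r*dt) = 0.998501
Stock lattice S(k, i) with i counting down-moves:
  k=0: S(0,0) = 0.8700
  k=1: S(1,0) = 1.2566; S(1,1) = 0.6023
  k=2: S(2,0) = 1.8151; S(2,1) = 0.8700; S(2,2) = 0.4170
Terminal payoffs V(N, i) = max(K - S_T, 0):
  V(2,0) = 0.000000; V(2,1) = 0.120000; V(2,2) = 0.572993
Backward induction: V(k, i) = exp(-r*dt) * [p * V(k+1, i) + (1-p) * V(k+1, i+1)].
  V(1,0) = exp(-r*dt) * [p*0.000000 + (1-p)*0.120000] = 0.070563
  V(1,1) = exp(-r*dt) * [p*0.120000 + (1-p)*0.572993] = 0.386191
  V(0,0) = exp(-r*dt) * [p*0.070563 + (1-p)*0.386191] = 0.256054

Answer: Price = V(0,0) = 0.2561


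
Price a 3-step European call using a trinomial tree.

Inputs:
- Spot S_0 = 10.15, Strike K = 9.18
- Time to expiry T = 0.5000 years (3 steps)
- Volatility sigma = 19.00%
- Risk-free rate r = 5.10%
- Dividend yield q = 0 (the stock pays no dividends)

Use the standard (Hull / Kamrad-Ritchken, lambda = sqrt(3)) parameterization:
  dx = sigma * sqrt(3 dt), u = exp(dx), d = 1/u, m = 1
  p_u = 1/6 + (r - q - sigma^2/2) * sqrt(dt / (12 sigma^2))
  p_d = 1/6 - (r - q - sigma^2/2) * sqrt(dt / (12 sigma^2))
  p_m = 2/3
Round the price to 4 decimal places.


dt = T/N = 0.166667; dx = sigma*sqrt(3*dt) = 0.134350
u = exp(dx) = 1.143793; d = 1/u = 0.874284
p_u = 0.187105, p_m = 0.666667, p_d = 0.146229
Discount per step: exp(-r*dt) = 0.991536
Stock lattice S(k, j) with j the centered position index:
  k=0: S(0,+0) = 10.1500
  k=1: S(1,-1) = 8.8740; S(1,+0) = 10.1500; S(1,+1) = 11.6095
  k=2: S(2,-2) = 7.7584; S(2,-1) = 8.8740; S(2,+0) = 10.1500; S(2,+1) = 11.6095; S(2,+2) = 13.2789
  k=3: S(3,-3) = 6.7830; S(3,-2) = 7.7584; S(3,-1) = 8.8740; S(3,+0) = 10.1500; S(3,+1) = 11.6095; S(3,+2) = 13.2789; S(3,+3) = 15.1883
Terminal payoffs V(N, j) = max(S_T - K, 0):
  V(3,-3) = 0.000000; V(3,-2) = 0.000000; V(3,-1) = 0.000000; V(3,+0) = 0.970000; V(3,+1) = 2.429503; V(3,+2) = 4.098873; V(3,+3) = 6.008287
Backward induction: V(k, j) = exp(-r*dt) * [p_u * V(k+1, j+1) + p_m * V(k+1, j) + p_d * V(k+1, j-1)]
  V(2,-2) = exp(-r*dt) * [p_u*0.000000 + p_m*0.000000 + p_d*0.000000] = 0.000000
  V(2,-1) = exp(-r*dt) * [p_u*0.970000 + p_m*0.000000 + p_d*0.000000] = 0.179955
  V(2,+0) = exp(-r*dt) * [p_u*2.429503 + p_m*0.970000 + p_d*0.000000] = 1.091917
  V(2,+1) = exp(-r*dt) * [p_u*4.098873 + p_m*2.429503 + p_d*0.970000] = 2.507028
  V(2,+2) = exp(-r*dt) * [p_u*6.008287 + p_m*4.098873 + p_d*2.429503] = 4.176373
  V(1,-1) = exp(-r*dt) * [p_u*1.091917 + p_m*0.179955 + p_d*0.000000] = 0.321528
  V(1,+0) = exp(-r*dt) * [p_u*2.507028 + p_m*1.091917 + p_d*0.179955] = 1.212981
  V(1,+1) = exp(-r*dt) * [p_u*4.176373 + p_m*2.507028 + p_d*1.091917] = 2.590328
  V(0,+0) = exp(-r*dt) * [p_u*2.590328 + p_m*1.212981 + p_d*0.321528] = 1.328988

Answer: Price = V(0,0) = 1.3290


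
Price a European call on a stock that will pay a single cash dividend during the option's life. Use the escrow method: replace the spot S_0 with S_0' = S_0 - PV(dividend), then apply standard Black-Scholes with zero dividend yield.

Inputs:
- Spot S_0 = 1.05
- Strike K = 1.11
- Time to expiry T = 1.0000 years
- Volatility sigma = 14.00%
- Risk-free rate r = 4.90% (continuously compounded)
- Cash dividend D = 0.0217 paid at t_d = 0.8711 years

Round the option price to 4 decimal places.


Answer: Price = 0.0454

Derivation:
PV(D) = D * exp(-r * t_d) = 0.0217 * 0.95821423 = 0.02079325
S_0' = S_0 - PV(D) = 1.0500 - 0.02079325 = 1.02920675
d1 = (ln(S_0'/K) + (r + sigma^2/2)*T) / (sigma*sqrt(T)) = -0.11979753
d2 = d1 - sigma*sqrt(T) = -0.25979753
exp(-rT) = 0.95218113
N(d1) = 0.45232177; N(d2) = 0.39750998
C = S_0' * N(d1) - K * exp(-rT) * N(d2) = 1.02920675 * 0.45232177 - 1.1100 * 0.95218113 * 0.39750998 = 0.0454


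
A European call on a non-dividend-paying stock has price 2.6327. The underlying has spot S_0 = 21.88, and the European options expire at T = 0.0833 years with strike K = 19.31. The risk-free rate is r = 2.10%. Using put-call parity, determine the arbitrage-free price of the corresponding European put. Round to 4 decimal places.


Answer: Put price = 0.0290

Derivation:
Put-call parity: C - P = S_0 * exp(-qT) - K * exp(-rT).
S_0 * exp(-qT) = 21.8800 * 1.00000000 = 21.88000000
K * exp(-rT) = 19.3100 * 0.99825223 = 19.27625054
P = C - S*exp(-qT) + K*exp(-rT)
P = 2.6327 - 21.88000000 + 19.27625054 = 0.0290


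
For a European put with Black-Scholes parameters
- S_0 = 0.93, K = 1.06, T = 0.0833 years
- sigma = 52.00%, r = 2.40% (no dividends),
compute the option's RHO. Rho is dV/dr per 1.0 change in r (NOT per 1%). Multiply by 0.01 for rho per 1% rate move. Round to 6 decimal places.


d1 = -0.7834316528; d2 = -0.9335126976
phi(d1) = 0.2935165918; exp(-qT) = 1.0000000000; exp(-rT) = 0.9980027971
N(-d2) = 0.8247223412
Rho = -K*T*exp(-rT)*N(-d2) = -1.0600 * 0.0833 * 0.9980027971 * 0.8247223412 = -0.072676

Answer: Rho = -0.072676


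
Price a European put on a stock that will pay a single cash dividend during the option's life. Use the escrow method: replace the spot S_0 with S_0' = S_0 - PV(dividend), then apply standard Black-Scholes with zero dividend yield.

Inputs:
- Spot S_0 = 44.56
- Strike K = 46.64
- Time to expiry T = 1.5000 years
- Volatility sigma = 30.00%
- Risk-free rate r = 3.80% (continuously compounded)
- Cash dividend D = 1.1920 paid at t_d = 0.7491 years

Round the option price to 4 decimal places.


PV(D) = D * exp(-r * t_d) = 1.1920 * 0.97193553 = 1.15854716
S_0' = S_0 - PV(D) = 44.5600 - 1.15854716 = 43.40145284
d1 = (ln(S_0'/K) + (r + sigma^2/2)*T) / (sigma*sqrt(T)) = 0.14298046
d2 = d1 - sigma*sqrt(T) = -0.22444301
exp(-rT) = 0.94459407
N(-d1) = 0.44315281; N(-d2) = 0.58879369
P = K * exp(-rT) * N(-d2) - S_0' * N(-d1) = 46.6400 * 0.94459407 * 0.58879369 - 43.40145284 * 0.44315281 = 6.7063

Answer: Price = 6.7063


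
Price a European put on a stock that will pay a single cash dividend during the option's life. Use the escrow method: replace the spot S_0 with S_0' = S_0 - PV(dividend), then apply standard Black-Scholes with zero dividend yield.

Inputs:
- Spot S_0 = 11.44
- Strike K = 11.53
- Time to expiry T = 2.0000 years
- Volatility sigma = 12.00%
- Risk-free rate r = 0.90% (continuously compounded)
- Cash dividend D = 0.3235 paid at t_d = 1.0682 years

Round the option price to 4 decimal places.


Answer: Price = 0.8656

Derivation:
PV(D) = D * exp(-r * t_d) = 0.3235 * 0.99043226 = 0.32040484
S_0' = S_0 - PV(D) = 11.4400 - 0.32040484 = 11.11959516
d1 = (ln(S_0'/K) + (r + sigma^2/2)*T) / (sigma*sqrt(T)) = -0.02264776
d2 = d1 - sigma*sqrt(T) = -0.19235339
exp(-rT) = 0.98216103
N(-d1) = 0.50903438; N(-d2) = 0.57626730
P = K * exp(-rT) * N(-d2) - S_0' * N(-d1) = 11.5300 * 0.98216103 * 0.57626730 - 11.11959516 * 0.50903438 = 0.8656


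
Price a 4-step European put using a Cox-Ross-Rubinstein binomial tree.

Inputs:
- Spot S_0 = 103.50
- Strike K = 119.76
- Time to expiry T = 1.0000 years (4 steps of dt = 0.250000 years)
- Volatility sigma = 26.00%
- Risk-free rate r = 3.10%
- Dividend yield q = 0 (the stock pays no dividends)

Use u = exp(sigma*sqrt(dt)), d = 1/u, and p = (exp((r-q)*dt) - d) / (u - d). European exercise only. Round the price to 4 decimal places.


Answer: Price = V(0,0) = 19.2990

Derivation:
dt = T/N = 0.250000
u = exp(sigma*sqrt(dt)) = 1.138828; d = 1/u = 0.878095
p = (exp((r-q)*dt) - d) / (u - d) = 0.497385
Discount per step: exp(-r*dt) = 0.992280
Stock lattice S(k, i) with i counting down-moves:
  k=0: S(0,0) = 103.5000
  k=1: S(1,0) = 117.8687; S(1,1) = 90.8829
  k=2: S(2,0) = 134.2323; S(2,1) = 103.5000; S(2,2) = 79.8038
  k=3: S(3,0) = 152.8675; S(3,1) = 117.8687; S(3,2) = 90.8829; S(3,3) = 70.0754
  k=4: S(4,0) = 174.0899; S(4,1) = 134.2323; S(4,2) = 103.5000; S(4,3) = 79.8038; S(4,4) = 61.5329
Terminal payoffs V(N, i) = max(K - S_T, 0):
  V(4,0) = 0.000000; V(4,1) = 0.000000; V(4,2) = 16.260000; V(4,3) = 39.956161; V(4,4) = 58.227123
Backward induction: V(k, i) = exp(-r*dt) * [p * V(k+1, i) + (1-p) * V(k+1, i+1)].
  V(3,0) = exp(-r*dt) * [p*0.000000 + (1-p)*0.000000] = 0.000000
  V(3,1) = exp(-r*dt) * [p*0.000000 + (1-p)*16.260000] = 8.109427
  V(3,2) = exp(-r*dt) * [p*16.260000 + (1-p)*39.956161] = 27.952570
  V(3,3) = exp(-r*dt) * [p*39.956161 + (1-p)*58.227123] = 48.760061
  V(2,0) = exp(-r*dt) * [p*0.000000 + (1-p)*8.109427] = 4.044453
  V(2,1) = exp(-r*dt) * [p*8.109427 + (1-p)*27.952570] = 17.943286
  V(2,2) = exp(-r*dt) * [p*27.952570 + (1-p)*48.760061] = 38.114193
  V(1,0) = exp(-r*dt) * [p*4.044453 + (1-p)*17.943286] = 10.945060
  V(1,1) = exp(-r*dt) * [p*17.943286 + (1-p)*38.114193] = 27.864695
  V(0,0) = exp(-r*dt) * [p*10.945060 + (1-p)*27.864695] = 19.298973


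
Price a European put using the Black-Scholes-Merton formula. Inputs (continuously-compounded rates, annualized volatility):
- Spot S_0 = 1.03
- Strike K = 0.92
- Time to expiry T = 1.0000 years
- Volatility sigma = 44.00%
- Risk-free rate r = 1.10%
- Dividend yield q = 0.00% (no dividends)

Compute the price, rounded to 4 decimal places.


d1 = (ln(S/K) + (r - q + 0.5*sigma^2) * T) / (sigma * sqrt(T)) = 0.50168275
d2 = d1 - sigma * sqrt(T) = 0.06168275
exp(-rT) = 0.98906028; exp(-qT) = 1.00000000
P = K * exp(-rT) * N(-d2) - S_0 * exp(-qT) * N(-d1)
N(-d1) = 0.30794535; N(-d2) = 0.47540774
P = 0.9200 * 0.98906028 * 0.47540774 - 1.0300 * 1.00000000 * 0.30794535 = 0.1154

Answer: Price = 0.1154


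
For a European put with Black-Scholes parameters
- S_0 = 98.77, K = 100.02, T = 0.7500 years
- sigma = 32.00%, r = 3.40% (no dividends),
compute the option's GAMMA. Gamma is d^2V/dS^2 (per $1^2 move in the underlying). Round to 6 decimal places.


d1 = 0.1851986266; d2 = -0.0919295026
phi(d1) = 0.3921590433; exp(-qT) = 1.0000000000; exp(-rT) = 0.9748223790
Gamma = exp(-qT) * phi(d1) / (S * sigma * sqrt(T)) = 1.0000000000 * 0.3921590433 / (98.7700 * 0.3200 * 0.8660254038) = 0.014327

Answer: Gamma = 0.014327


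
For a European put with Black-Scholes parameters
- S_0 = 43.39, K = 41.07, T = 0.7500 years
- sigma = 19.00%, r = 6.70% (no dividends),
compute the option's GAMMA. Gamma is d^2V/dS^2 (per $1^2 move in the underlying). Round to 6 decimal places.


d1 = 0.7216183833; d2 = 0.5570735566
phi(d1) = 0.3074923473; exp(-qT) = 1.0000000000; exp(-rT) = 0.9509916469
Gamma = exp(-qT) * phi(d1) / (S * sigma * sqrt(T)) = 1.0000000000 * 0.3074923473 / (43.3900 * 0.1900 * 0.8660254038) = 0.043069

Answer: Gamma = 0.043069


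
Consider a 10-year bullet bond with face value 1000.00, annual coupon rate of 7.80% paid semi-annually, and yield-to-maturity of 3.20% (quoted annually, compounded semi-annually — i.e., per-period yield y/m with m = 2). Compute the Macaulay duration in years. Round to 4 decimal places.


Answer: Macaulay duration = 7.6104 years

Derivation:
Coupon per period c = face * coupon_rate / m = 39.000000
Periods per year m = 2; per-period yield y/m = 0.016000
Number of cashflows N = 20
Cashflows (t years, CF_t, discount factor 1/(1+y/m)^(m*t), PV):
  t = 0.5000: CF_t = 39.000000, DF = 0.984252, PV = 38.385827
  t = 1.0000: CF_t = 39.000000, DF = 0.968752, PV = 37.781326
  t = 1.5000: CF_t = 39.000000, DF = 0.953496, PV = 37.186344
  t = 2.0000: CF_t = 39.000000, DF = 0.938480, PV = 36.600732
  t = 2.5000: CF_t = 39.000000, DF = 0.923701, PV = 36.024343
  t = 3.0000: CF_t = 39.000000, DF = 0.909155, PV = 35.457030
  t = 3.5000: CF_t = 39.000000, DF = 0.894837, PV = 34.898652
  t = 4.0000: CF_t = 39.000000, DF = 0.880745, PV = 34.349067
  t = 4.5000: CF_t = 39.000000, DF = 0.866875, PV = 33.808137
  t = 5.0000: CF_t = 39.000000, DF = 0.853224, PV = 33.275725
  t = 5.5000: CF_t = 39.000000, DF = 0.839787, PV = 32.751698
  t = 6.0000: CF_t = 39.000000, DF = 0.826562, PV = 32.235923
  t = 6.5000: CF_t = 39.000000, DF = 0.813545, PV = 31.728271
  t = 7.0000: CF_t = 39.000000, DF = 0.800734, PV = 31.228613
  t = 7.5000: CF_t = 39.000000, DF = 0.788124, PV = 30.736824
  t = 8.0000: CF_t = 39.000000, DF = 0.775712, PV = 30.252779
  t = 8.5000: CF_t = 39.000000, DF = 0.763496, PV = 29.776358
  t = 9.0000: CF_t = 39.000000, DF = 0.751473, PV = 29.307439
  t = 9.5000: CF_t = 39.000000, DF = 0.739639, PV = 28.845904
  t = 10.0000: CF_t = 1039.000000, DF = 0.727991, PV = 756.382354
Price P = sum_t PV_t = 1391.013345
Macaulay numerator sum_t t * PV_t:
  t * PV_t at t = 0.5000: 19.192913
  t * PV_t at t = 1.0000: 37.781326
  t * PV_t at t = 1.5000: 55.779516
  t * PV_t at t = 2.0000: 73.201465
  t * PV_t at t = 2.5000: 90.060857
  t * PV_t at t = 3.0000: 106.371091
  t * PV_t at t = 3.5000: 122.145282
  t * PV_t at t = 4.0000: 137.396267
  t * PV_t at t = 4.5000: 152.136615
  t * PV_t at t = 5.0000: 166.378625
  t * PV_t at t = 5.5000: 180.134339
  t * PV_t at t = 6.0000: 193.415539
  t * PV_t at t = 6.5000: 206.233760
  t * PV_t at t = 7.0000: 218.600291
  t * PV_t at t = 7.5000: 230.526179
  t * PV_t at t = 8.0000: 242.022235
  t * PV_t at t = 8.5000: 253.099040
  t * PV_t at t = 9.0000: 263.766948
  t * PV_t at t = 9.5000: 274.036089
  t * PV_t at t = 10.0000: 7563.823543
Macaulay duration D = (sum_t t * PV_t) / P = 10586.101919 / 1391.013345 = 7.610353


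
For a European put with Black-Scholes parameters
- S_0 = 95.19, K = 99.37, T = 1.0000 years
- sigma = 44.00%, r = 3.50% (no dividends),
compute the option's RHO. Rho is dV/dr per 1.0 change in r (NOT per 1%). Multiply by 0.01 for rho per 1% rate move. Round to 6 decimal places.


d1 = 0.2018741750; d2 = -0.2381258250
phi(d1) = 0.3908954584; exp(-qT) = 1.0000000000; exp(-rT) = 0.9656054163
N(-d2) = 0.5941082473
Rho = -K*T*exp(-rT)*N(-d2) = -99.3700 * 1.0000 * 0.9656054163 * 0.5941082473 = -57.005999

Answer: Rho = -57.005999


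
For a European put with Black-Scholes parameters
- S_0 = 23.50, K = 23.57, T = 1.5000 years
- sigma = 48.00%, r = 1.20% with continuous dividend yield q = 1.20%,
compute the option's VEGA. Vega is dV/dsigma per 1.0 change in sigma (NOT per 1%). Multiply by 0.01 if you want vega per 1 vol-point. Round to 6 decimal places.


d1 = 0.2888793892; d2 = -0.2989981490
phi(d1) = 0.3826386591; exp(-qT) = 0.9821610324; exp(-rT) = 0.9821610324
Vega = S * exp(-qT) * phi(d1) * sqrt(T) = 23.5000 * 0.9821610324 * 0.3826386591 * 1.2247448714 = 10.816457

Answer: Vega = 10.816457


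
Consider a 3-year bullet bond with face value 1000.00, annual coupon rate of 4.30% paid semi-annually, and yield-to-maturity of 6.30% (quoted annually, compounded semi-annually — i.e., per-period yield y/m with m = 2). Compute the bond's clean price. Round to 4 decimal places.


Coupon per period c = face * coupon_rate / m = 21.500000
Periods per year m = 2; per-period yield y/m = 0.031500
Number of cashflows N = 6
Cashflows (t years, CF_t, discount factor 1/(1+y/m)^(m*t), PV):
  t = 0.5000: CF_t = 21.500000, DF = 0.969462, PV = 20.843432
  t = 1.0000: CF_t = 21.500000, DF = 0.939856, PV = 20.206914
  t = 1.5000: CF_t = 21.500000, DF = 0.911155, PV = 19.589834
  t = 2.0000: CF_t = 21.500000, DF = 0.883330, PV = 18.991599
  t = 2.5000: CF_t = 21.500000, DF = 0.856355, PV = 18.411633
  t = 3.0000: CF_t = 1021.500000, DF = 0.830204, PV = 848.052965
Price P = sum_t PV_t = 946.096377

Answer: Price = 946.0964


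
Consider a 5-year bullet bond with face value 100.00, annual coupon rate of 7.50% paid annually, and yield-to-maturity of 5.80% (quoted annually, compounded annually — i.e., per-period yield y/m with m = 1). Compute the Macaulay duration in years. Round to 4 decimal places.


Answer: Macaulay duration = 4.3740 years

Derivation:
Coupon per period c = face * coupon_rate / m = 7.500000
Periods per year m = 1; per-period yield y/m = 0.058000
Number of cashflows N = 5
Cashflows (t years, CF_t, discount factor 1/(1+y/m)^(m*t), PV):
  t = 1.0000: CF_t = 7.500000, DF = 0.945180, PV = 7.088847
  t = 2.0000: CF_t = 7.500000, DF = 0.893364, PV = 6.700233
  t = 3.0000: CF_t = 7.500000, DF = 0.844390, PV = 6.332924
  t = 4.0000: CF_t = 7.500000, DF = 0.798100, PV = 5.985750
  t = 5.0000: CF_t = 107.500000, DF = 0.754348, PV = 81.092395
Price P = sum_t PV_t = 107.200149
Macaulay numerator sum_t t * PV_t:
  t * PV_t at t = 1.0000: 7.088847
  t * PV_t at t = 2.0000: 13.400467
  t * PV_t at t = 3.0000: 18.998771
  t * PV_t at t = 4.0000: 23.943001
  t * PV_t at t = 5.0000: 405.461974
Macaulay duration D = (sum_t t * PV_t) / P = 468.893060 / 107.200149 = 4.373996


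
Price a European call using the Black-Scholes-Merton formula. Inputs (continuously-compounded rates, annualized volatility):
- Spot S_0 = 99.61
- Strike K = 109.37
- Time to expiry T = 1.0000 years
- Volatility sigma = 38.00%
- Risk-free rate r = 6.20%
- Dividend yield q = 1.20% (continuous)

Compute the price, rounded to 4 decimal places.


Answer: Price = 13.0721

Derivation:
d1 = (ln(S/K) + (r - q + 0.5*sigma^2) * T) / (sigma * sqrt(T)) = 0.07559456
d2 = d1 - sigma * sqrt(T) = -0.30440544
exp(-rT) = 0.93988289; exp(-qT) = 0.98807171
C = S_0 * exp(-qT) * N(d1) - K * exp(-rT) * N(d2)
N(d1) = 0.53012917; N(d2) = 0.38040951
C = 99.6100 * 0.98807171 * 0.53012917 - 109.3700 * 0.93988289 * 0.38040951 = 13.0721


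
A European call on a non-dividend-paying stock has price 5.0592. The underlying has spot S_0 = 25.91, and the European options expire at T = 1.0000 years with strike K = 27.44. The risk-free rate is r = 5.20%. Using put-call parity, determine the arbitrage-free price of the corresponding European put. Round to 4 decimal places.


Put-call parity: C - P = S_0 * exp(-qT) - K * exp(-rT).
S_0 * exp(-qT) = 25.9100 * 1.00000000 = 25.91000000
K * exp(-rT) = 27.4400 * 0.94932887 = 26.04958411
P = C - S*exp(-qT) + K*exp(-rT)
P = 5.0592 - 25.91000000 + 26.04958411 = 5.1988

Answer: Put price = 5.1988


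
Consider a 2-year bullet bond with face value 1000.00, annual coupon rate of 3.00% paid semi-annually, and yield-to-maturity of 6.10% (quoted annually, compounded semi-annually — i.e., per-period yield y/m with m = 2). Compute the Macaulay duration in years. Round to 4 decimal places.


Coupon per period c = face * coupon_rate / m = 15.000000
Periods per year m = 2; per-period yield y/m = 0.030500
Number of cashflows N = 4
Cashflows (t years, CF_t, discount factor 1/(1+y/m)^(m*t), PV):
  t = 0.5000: CF_t = 15.000000, DF = 0.970403, PV = 14.556041
  t = 1.0000: CF_t = 15.000000, DF = 0.941681, PV = 14.125222
  t = 1.5000: CF_t = 15.000000, DF = 0.913810, PV = 13.707153
  t = 2.0000: CF_t = 1015.000000, DF = 0.886764, PV = 900.065381
Price P = sum_t PV_t = 942.453796
Macaulay numerator sum_t t * PV_t:
  t * PV_t at t = 0.5000: 7.278020
  t * PV_t at t = 1.0000: 14.125222
  t * PV_t at t = 1.5000: 20.560730
  t * PV_t at t = 2.0000: 1800.130762
Macaulay duration D = (sum_t t * PV_t) / P = 1842.094734 / 942.453796 = 1.954573

Answer: Macaulay duration = 1.9546 years


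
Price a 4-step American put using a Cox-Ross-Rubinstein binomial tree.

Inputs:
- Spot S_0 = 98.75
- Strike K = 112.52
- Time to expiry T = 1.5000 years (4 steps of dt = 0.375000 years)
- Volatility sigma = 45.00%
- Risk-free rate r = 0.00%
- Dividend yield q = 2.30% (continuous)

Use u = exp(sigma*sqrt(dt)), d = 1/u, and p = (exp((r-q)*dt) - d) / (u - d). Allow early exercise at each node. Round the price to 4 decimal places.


Answer: Price = V(0,0) = 32.5644

Derivation:
dt = T/N = 0.375000
u = exp(sigma*sqrt(dt)) = 1.317278; d = 1/u = 0.759141
p = (exp((r-q)*dt) - d) / (u - d) = 0.416154
Discount per step: exp(-r*dt) = 1.000000
Stock lattice S(k, i) with i counting down-moves:
  k=0: S(0,0) = 98.7500
  k=1: S(1,0) = 130.0812; S(1,1) = 74.9652
  k=2: S(2,0) = 171.3531; S(2,1) = 98.7500; S(2,2) = 56.9092
  k=3: S(3,0) = 225.7198; S(3,1) = 130.0812; S(3,2) = 74.9652; S(3,3) = 43.2021
  k=4: S(4,0) = 297.3357; S(4,1) = 171.3531; S(4,2) = 98.7500; S(4,3) = 56.9092; S(4,4) = 32.7965
Terminal payoffs V(N, i) = max(K - S_T, 0):
  V(4,0) = 0.000000; V(4,1) = 0.000000; V(4,2) = 13.770000; V(4,3) = 55.610846; V(4,4) = 79.723526
Backward induction: V(k, i) = exp(-r*dt) * [p * V(k+1, i) + (1-p) * V(k+1, i+1)]; then take max(V_cont, immediate exercise) for American.
  V(3,0) = exp(-r*dt) * [p*0.000000 + (1-p)*0.000000] = 0.000000; exercise = 0.000000; V(3,0) = max -> 0.000000
  V(3,1) = exp(-r*dt) * [p*0.000000 + (1-p)*13.770000] = 8.039559; exercise = 0.000000; V(3,1) = max -> 8.039559
  V(3,2) = exp(-r*dt) * [p*13.770000 + (1-p)*55.610846] = 38.198609; exercise = 37.554815; V(3,2) = max -> 38.198609
  V(3,3) = exp(-r*dt) * [p*55.610846 + (1-p)*79.723526] = 69.688937; exercise = 69.317921; V(3,3) = max -> 69.688937
  V(2,0) = exp(-r*dt) * [p*0.000000 + (1-p)*8.039559] = 4.693864; exercise = 0.000000; V(2,0) = max -> 4.693864
  V(2,1) = exp(-r*dt) * [p*8.039559 + (1-p)*38.198609] = 25.647799; exercise = 13.770000; V(2,1) = max -> 25.647799
  V(2,2) = exp(-r*dt) * [p*38.198609 + (1-p)*69.688937] = 56.584110; exercise = 55.610846; V(2,2) = max -> 56.584110
  V(1,0) = exp(-r*dt) * [p*4.693864 + (1-p)*25.647799] = 16.927735; exercise = 0.000000; V(1,0) = max -> 16.927735
  V(1,1) = exp(-r*dt) * [p*25.647799 + (1-p)*56.584110] = 43.709840; exercise = 37.554815; V(1,1) = max -> 43.709840
  V(0,0) = exp(-r*dt) * [p*16.927735 + (1-p)*43.709840] = 32.564359; exercise = 13.770000; V(0,0) = max -> 32.564359


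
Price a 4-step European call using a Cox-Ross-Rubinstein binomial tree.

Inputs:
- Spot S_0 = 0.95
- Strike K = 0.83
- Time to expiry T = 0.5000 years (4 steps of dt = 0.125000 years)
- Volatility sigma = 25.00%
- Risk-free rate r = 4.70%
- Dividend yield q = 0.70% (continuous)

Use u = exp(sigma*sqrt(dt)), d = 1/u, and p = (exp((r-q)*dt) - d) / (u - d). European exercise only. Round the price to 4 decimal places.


dt = T/N = 0.125000
u = exp(sigma*sqrt(dt)) = 1.092412; d = 1/u = 0.915405
p = (exp((r-q)*dt) - d) / (u - d) = 0.506236
Discount per step: exp(-r*dt) = 0.994142
Stock lattice S(k, i) with i counting down-moves:
  k=0: S(0,0) = 0.9500
  k=1: S(1,0) = 1.0378; S(1,1) = 0.8696
  k=2: S(2,0) = 1.1337; S(2,1) = 0.9500; S(2,2) = 0.7961
  k=3: S(3,0) = 1.2385; S(3,1) = 1.0378; S(3,2) = 0.8696; S(3,3) = 0.7287
  k=4: S(4,0) = 1.3529; S(4,1) = 1.1337; S(4,2) = 0.9500; S(4,3) = 0.7961; S(4,4) = 0.6671
Terminal payoffs V(N, i) = max(S_T - K, 0):
  V(4,0) = 0.522913; V(4,1) = 0.303696; V(4,2) = 0.120000; V(4,3) = 0.000000; V(4,4) = 0.000000
Backward induction: V(k, i) = exp(-r*dt) * [p * V(k+1, i) + (1-p) * V(k+1, i+1)].
  V(3,0) = exp(-r*dt) * [p*0.522913 + (1-p)*0.303696] = 0.412243
  V(3,1) = exp(-r*dt) * [p*0.303696 + (1-p)*0.120000] = 0.211746
  V(3,2) = exp(-r*dt) * [p*0.120000 + (1-p)*0.000000] = 0.060392
  V(3,3) = exp(-r*dt) * [p*0.000000 + (1-p)*0.000000] = 0.000000
  V(2,0) = exp(-r*dt) * [p*0.412243 + (1-p)*0.211746] = 0.311410
  V(2,1) = exp(-r*dt) * [p*0.211746 + (1-p)*0.060392] = 0.136210
  V(2,2) = exp(-r*dt) * [p*0.060392 + (1-p)*0.000000] = 0.030394
  V(1,0) = exp(-r*dt) * [p*0.311410 + (1-p)*0.136210] = 0.223585
  V(1,1) = exp(-r*dt) * [p*0.136210 + (1-p)*0.030394] = 0.083470
  V(0,0) = exp(-r*dt) * [p*0.223585 + (1-p)*0.083470] = 0.153497

Answer: Price = V(0,0) = 0.1535


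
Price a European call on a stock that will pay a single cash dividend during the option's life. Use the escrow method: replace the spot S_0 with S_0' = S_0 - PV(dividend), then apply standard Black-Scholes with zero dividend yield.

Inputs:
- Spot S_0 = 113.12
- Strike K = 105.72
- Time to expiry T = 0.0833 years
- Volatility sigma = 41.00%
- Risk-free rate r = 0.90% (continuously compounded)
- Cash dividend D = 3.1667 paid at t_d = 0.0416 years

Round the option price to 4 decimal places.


PV(D) = D * exp(-r * t_d) = 3.1667 * 0.99962567 = 3.16551461
S_0' = S_0 - PV(D) = 113.1200 - 3.16551461 = 109.95448539
d1 = (ln(S_0'/K) + (r + sigma^2/2)*T) / (sigma*sqrt(T)) = 0.39738225
d2 = d1 - sigma*sqrt(T) = 0.27904912
exp(-rT) = 0.99925058
N(d1) = 0.65445720; N(d2) = 0.60989644
C = S_0' * N(d1) - K * exp(-rT) * N(d2) = 109.95448539 * 0.65445720 - 105.7200 * 0.99925058 * 0.60989644 = 7.5306

Answer: Price = 7.5306


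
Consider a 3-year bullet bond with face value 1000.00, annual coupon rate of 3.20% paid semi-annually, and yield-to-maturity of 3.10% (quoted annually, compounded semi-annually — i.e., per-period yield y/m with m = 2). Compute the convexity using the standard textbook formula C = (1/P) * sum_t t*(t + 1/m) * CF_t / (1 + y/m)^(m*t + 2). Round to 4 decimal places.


Answer: Convexity = 9.6607

Derivation:
Coupon per period c = face * coupon_rate / m = 16.000000
Periods per year m = 2; per-period yield y/m = 0.015500
Number of cashflows N = 6
Cashflows (t years, CF_t, discount factor 1/(1+y/m)^(m*t), PV):
  t = 0.5000: CF_t = 16.000000, DF = 0.984737, PV = 15.755785
  t = 1.0000: CF_t = 16.000000, DF = 0.969706, PV = 15.515298
  t = 1.5000: CF_t = 16.000000, DF = 0.954905, PV = 15.278482
  t = 2.0000: CF_t = 16.000000, DF = 0.940330, PV = 15.045280
  t = 2.5000: CF_t = 16.000000, DF = 0.925977, PV = 14.815638
  t = 3.0000: CF_t = 1016.000000, DF = 0.911844, PV = 926.433267
Price P = sum_t PV_t = 1002.843749
Convexity numerator sum_t t*(t + 1/m) * CF_t / (1+y/m)^(m*t + 2):
  t = 0.5000: term = 7.639241
  t = 1.0000: term = 22.567920
  t = 1.5000: term = 44.446913
  t = 2.0000: term = 72.947501
  t = 2.5000: term = 107.751110
  t = 3.0000: term = 9432.864263
Convexity = (1/P) * sum = 9688.216948 / 1002.843749 = 9.660744


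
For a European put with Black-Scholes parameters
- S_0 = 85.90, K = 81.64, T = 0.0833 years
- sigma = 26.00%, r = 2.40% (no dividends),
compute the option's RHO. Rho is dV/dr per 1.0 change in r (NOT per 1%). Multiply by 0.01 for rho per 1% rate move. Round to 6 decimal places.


d1 = 0.7419888519; d2 = 0.6669483295
phi(d1) = 0.3029424997; exp(-qT) = 1.0000000000; exp(-rT) = 0.9980027971
N(-d2) = 0.2524025694
Rho = -K*T*exp(-rT)*N(-d2) = -81.6400 * 0.0833 * 0.9980027971 * 0.2524025694 = -1.713064

Answer: Rho = -1.713064


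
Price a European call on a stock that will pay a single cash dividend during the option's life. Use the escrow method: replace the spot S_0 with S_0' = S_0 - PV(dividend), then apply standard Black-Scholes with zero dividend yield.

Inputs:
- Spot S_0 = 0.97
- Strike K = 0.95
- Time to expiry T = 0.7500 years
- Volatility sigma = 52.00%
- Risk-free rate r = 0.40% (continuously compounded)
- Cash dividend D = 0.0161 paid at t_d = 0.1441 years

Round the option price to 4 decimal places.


PV(D) = D * exp(-r * t_d) = 0.0161 * 0.99942377 = 0.01609072
S_0' = S_0 - PV(D) = 0.9700 - 0.01609072 = 0.95390928
d1 = (ln(S_0'/K) + (r + sigma^2/2)*T) / (sigma*sqrt(T)) = 0.24094733
d2 = d1 - sigma*sqrt(T) = -0.20938588
exp(-rT) = 0.99700450
N(d1) = 0.59520203; N(d2) = 0.41707351
C = S_0' * N(d1) - K * exp(-rT) * N(d2) = 0.95390928 * 0.59520203 - 0.9500 * 0.99700450 * 0.41707351 = 0.1727

Answer: Price = 0.1727


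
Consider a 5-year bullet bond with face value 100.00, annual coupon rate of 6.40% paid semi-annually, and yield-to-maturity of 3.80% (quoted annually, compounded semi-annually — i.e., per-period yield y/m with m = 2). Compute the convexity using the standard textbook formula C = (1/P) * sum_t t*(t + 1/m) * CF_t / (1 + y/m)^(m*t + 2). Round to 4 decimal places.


Coupon per period c = face * coupon_rate / m = 3.200000
Periods per year m = 2; per-period yield y/m = 0.019000
Number of cashflows N = 10
Cashflows (t years, CF_t, discount factor 1/(1+y/m)^(m*t), PV):
  t = 0.5000: CF_t = 3.200000, DF = 0.981354, PV = 3.140334
  t = 1.0000: CF_t = 3.200000, DF = 0.963056, PV = 3.081780
  t = 1.5000: CF_t = 3.200000, DF = 0.945099, PV = 3.024318
  t = 2.0000: CF_t = 3.200000, DF = 0.927477, PV = 2.967927
  t = 2.5000: CF_t = 3.200000, DF = 0.910184, PV = 2.912588
  t = 3.0000: CF_t = 3.200000, DF = 0.893213, PV = 2.858281
  t = 3.5000: CF_t = 3.200000, DF = 0.876558, PV = 2.804986
  t = 4.0000: CF_t = 3.200000, DF = 0.860214, PV = 2.752685
  t = 4.5000: CF_t = 3.200000, DF = 0.844175, PV = 2.701359
  t = 5.0000: CF_t = 103.200000, DF = 0.828434, PV = 85.494437
Price P = sum_t PV_t = 111.738694
Convexity numerator sum_t t*(t + 1/m) * CF_t / (1+y/m)^(m*t + 2):
  t = 0.5000: term = 1.512159
  t = 1.0000: term = 4.451891
  t = 1.5000: term = 8.737764
  t = 2.0000: term = 14.291403
  t = 2.5000: term = 21.037395
  t = 3.0000: term = 28.903192
  t = 3.5000: term = 37.819028
  t = 4.0000: term = 47.717825
  t = 4.5000: term = 58.535115
  t = 5.0000: term = 2264.238565
Convexity = (1/P) * sum = 2487.244336 / 111.738694 = 22.259472

Answer: Convexity = 22.2595


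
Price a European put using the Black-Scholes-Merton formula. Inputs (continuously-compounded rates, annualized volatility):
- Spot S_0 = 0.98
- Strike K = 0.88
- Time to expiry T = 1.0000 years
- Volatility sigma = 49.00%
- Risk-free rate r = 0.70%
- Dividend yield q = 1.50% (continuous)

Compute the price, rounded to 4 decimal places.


Answer: Price = 0.1358

Derivation:
d1 = (ln(S/K) + (r - q + 0.5*sigma^2) * T) / (sigma * sqrt(T)) = 0.44832789
d2 = d1 - sigma * sqrt(T) = -0.04167211
exp(-rT) = 0.99302444; exp(-qT) = 0.98511194
P = K * exp(-rT) * N(-d2) - S_0 * exp(-qT) * N(-d1)
N(-d1) = 0.32695829; N(-d2) = 0.51661996
P = 0.8800 * 0.99302444 * 0.51661996 - 0.9800 * 0.98511194 * 0.32695829 = 0.1358


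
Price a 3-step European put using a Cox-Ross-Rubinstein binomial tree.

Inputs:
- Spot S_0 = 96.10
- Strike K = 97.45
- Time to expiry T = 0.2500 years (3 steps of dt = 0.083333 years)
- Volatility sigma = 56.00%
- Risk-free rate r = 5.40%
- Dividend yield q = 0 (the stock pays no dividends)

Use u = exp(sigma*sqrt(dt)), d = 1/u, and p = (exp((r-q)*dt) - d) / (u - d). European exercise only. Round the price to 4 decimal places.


Answer: Price = V(0,0) = 11.6065

Derivation:
dt = T/N = 0.083333
u = exp(sigma*sqrt(dt)) = 1.175458; d = 1/u = 0.850732
p = (exp((r-q)*dt) - d) / (u - d) = 0.473562
Discount per step: exp(-r*dt) = 0.995510
Stock lattice S(k, i) with i counting down-moves:
  k=0: S(0,0) = 96.1000
  k=1: S(1,0) = 112.9615; S(1,1) = 81.7553
  k=2: S(2,0) = 132.7816; S(2,1) = 96.1000; S(2,2) = 69.5519
  k=3: S(3,0) = 156.0792; S(3,1) = 112.9615; S(3,2) = 81.7553; S(3,3) = 59.1700
Terminal payoffs V(N, i) = max(K - S_T, 0):
  V(3,0) = 0.000000; V(3,1) = 0.000000; V(3,2) = 15.694651; V(3,3) = 38.279974
Backward induction: V(k, i) = exp(-r*dt) * [p * V(k+1, i) + (1-p) * V(k+1, i+1)].
  V(2,0) = exp(-r*dt) * [p*0.000000 + (1-p)*0.000000] = 0.000000
  V(2,1) = exp(-r*dt) * [p*0.000000 + (1-p)*15.694651] = 8.225159
  V(2,2) = exp(-r*dt) * [p*15.694651 + (1-p)*38.279974] = 27.460565
  V(1,0) = exp(-r*dt) * [p*0.000000 + (1-p)*8.225159] = 4.310592
  V(1,1) = exp(-r*dt) * [p*8.225159 + (1-p)*27.460565] = 18.269006
  V(0,0) = exp(-r*dt) * [p*4.310592 + (1-p)*18.269006] = 11.606480


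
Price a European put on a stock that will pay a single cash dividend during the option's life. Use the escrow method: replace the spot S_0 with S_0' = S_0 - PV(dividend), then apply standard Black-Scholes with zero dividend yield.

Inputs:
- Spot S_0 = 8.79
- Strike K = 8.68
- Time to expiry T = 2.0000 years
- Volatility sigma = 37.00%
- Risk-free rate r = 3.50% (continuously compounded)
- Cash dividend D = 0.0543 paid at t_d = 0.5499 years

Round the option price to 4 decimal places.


PV(D) = D * exp(-r * t_d) = 0.0543 * 0.98093753 = 0.05326491
S_0' = S_0 - PV(D) = 8.7900 - 0.05326491 = 8.73673509
d1 = (ln(S_0'/K) + (r + sigma^2/2)*T) / (sigma*sqrt(T)) = 0.40785734
d2 = d1 - sigma*sqrt(T) = -0.11540168
exp(-rT) = 0.93239382
N(-d1) = 0.34168921; N(-d2) = 0.54593663
P = K * exp(-rT) * N(-d2) - S_0' * N(-d1) = 8.6800 * 0.93239382 * 0.54593663 - 8.73673509 * 0.34168921 = 1.4331

Answer: Price = 1.4331


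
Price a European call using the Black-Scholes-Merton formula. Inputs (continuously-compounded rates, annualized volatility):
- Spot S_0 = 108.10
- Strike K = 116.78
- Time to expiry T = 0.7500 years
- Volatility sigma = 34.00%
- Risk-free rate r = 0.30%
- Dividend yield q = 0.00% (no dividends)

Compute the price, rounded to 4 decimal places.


Answer: Price = 9.3571

Derivation:
d1 = (ln(S/K) + (r - q + 0.5*sigma^2) * T) / (sigma * sqrt(T)) = -0.10743843
d2 = d1 - sigma * sqrt(T) = -0.40188706
exp(-rT) = 0.99775253; exp(-qT) = 1.00000000
C = S_0 * exp(-qT) * N(d1) - K * exp(-rT) * N(d2)
N(d1) = 0.45722059; N(d2) = 0.34388357
C = 108.1000 * 1.00000000 * 0.45722059 - 116.7800 * 0.99775253 * 0.34388357 = 9.3571


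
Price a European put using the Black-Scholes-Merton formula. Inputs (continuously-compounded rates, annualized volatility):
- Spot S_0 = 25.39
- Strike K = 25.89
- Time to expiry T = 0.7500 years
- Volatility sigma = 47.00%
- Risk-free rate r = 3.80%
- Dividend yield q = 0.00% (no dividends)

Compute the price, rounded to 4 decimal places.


d1 = (ln(S/K) + (r - q + 0.5*sigma^2) * T) / (sigma * sqrt(T)) = 0.22562382
d2 = d1 - sigma * sqrt(T) = -0.18140812
exp(-rT) = 0.97190229; exp(-qT) = 1.00000000
P = K * exp(-rT) * N(-d2) - S_0 * exp(-qT) * N(-d1)
N(-d1) = 0.41074701; N(-d2) = 0.57197638
P = 25.8900 * 0.97190229 * 0.57197638 - 25.3900 * 1.00000000 * 0.41074701 = 3.9635

Answer: Price = 3.9635


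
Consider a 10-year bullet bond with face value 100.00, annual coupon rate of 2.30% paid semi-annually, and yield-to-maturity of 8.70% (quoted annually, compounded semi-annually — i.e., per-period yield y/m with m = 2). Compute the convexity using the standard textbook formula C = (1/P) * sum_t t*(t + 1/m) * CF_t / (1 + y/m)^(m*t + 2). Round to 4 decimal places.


Coupon per period c = face * coupon_rate / m = 1.150000
Periods per year m = 2; per-period yield y/m = 0.043500
Number of cashflows N = 20
Cashflows (t years, CF_t, discount factor 1/(1+y/m)^(m*t), PV):
  t = 0.5000: CF_t = 1.150000, DF = 0.958313, PV = 1.102060
  t = 1.0000: CF_t = 1.150000, DF = 0.918365, PV = 1.056119
  t = 1.5000: CF_t = 1.150000, DF = 0.880081, PV = 1.012093
  t = 2.0000: CF_t = 1.150000, DF = 0.843393, PV = 0.969902
  t = 2.5000: CF_t = 1.150000, DF = 0.808235, PV = 0.929470
  t = 3.0000: CF_t = 1.150000, DF = 0.774543, PV = 0.890724
  t = 3.5000: CF_t = 1.150000, DF = 0.742254, PV = 0.853593
  t = 4.0000: CF_t = 1.150000, DF = 0.711312, PV = 0.818009
  t = 4.5000: CF_t = 1.150000, DF = 0.681660, PV = 0.783909
  t = 5.0000: CF_t = 1.150000, DF = 0.653244, PV = 0.751231
  t = 5.5000: CF_t = 1.150000, DF = 0.626013, PV = 0.719914
  t = 6.0000: CF_t = 1.150000, DF = 0.599916, PV = 0.689904
  t = 6.5000: CF_t = 1.150000, DF = 0.574908, PV = 0.661144
  t = 7.0000: CF_t = 1.150000, DF = 0.550942, PV = 0.633583
  t = 7.5000: CF_t = 1.150000, DF = 0.527975, PV = 0.607171
  t = 8.0000: CF_t = 1.150000, DF = 0.505965, PV = 0.581860
  t = 8.5000: CF_t = 1.150000, DF = 0.484873, PV = 0.557604
  t = 9.0000: CF_t = 1.150000, DF = 0.464661, PV = 0.534360
  t = 9.5000: CF_t = 1.150000, DF = 0.445290, PV = 0.512084
  t = 10.0000: CF_t = 101.150000, DF = 0.426728, PV = 43.163516
Price P = sum_t PV_t = 57.828252
Convexity numerator sum_t t*(t + 1/m) * CF_t / (1+y/m)^(m*t + 2):
  t = 0.5000: term = 0.506047
  t = 1.0000: term = 1.454854
  t = 1.5000: term = 2.788411
  t = 2.0000: term = 4.453620
  t = 2.5000: term = 6.401945
  t = 3.0000: term = 8.589097
  t = 3.5000: term = 10.974729
  t = 4.0000: term = 13.522152
  t = 4.5000: term = 16.198074
  t = 5.0000: term = 18.972348
  t = 5.5000: term = 21.817746
  t = 6.0000: term = 24.709736
  t = 6.5000: term = 27.626282
  t = 7.0000: term = 30.547656
  t = 7.5000: term = 33.456259
  t = 8.0000: term = 36.336458
  t = 8.5000: term = 39.174428
  t = 9.0000: term = 41.958010
  t = 9.5000: term = 44.676580
  t = 10.0000: term = 4162.183386
Convexity = (1/P) * sum = 4546.347818 / 57.828252 = 78.618110

Answer: Convexity = 78.6181
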